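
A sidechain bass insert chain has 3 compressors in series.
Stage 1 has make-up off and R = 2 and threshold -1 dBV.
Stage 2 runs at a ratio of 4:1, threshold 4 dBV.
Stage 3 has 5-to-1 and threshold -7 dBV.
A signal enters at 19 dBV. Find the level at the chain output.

Stage 1: overshoot 20 dB → 20/2 = 10 dB → 9 dBV.
Stage 2: 9 dBV is 5 dB over 4 dBV; at 4:1 that becomes 1.25 dB over, giving 5.25 dBV.
Stage 3: 12.25 dB above -7 dBV, reduced 5:1 to 2.45 dB above → -4.55 dBV.

-4.55 dBV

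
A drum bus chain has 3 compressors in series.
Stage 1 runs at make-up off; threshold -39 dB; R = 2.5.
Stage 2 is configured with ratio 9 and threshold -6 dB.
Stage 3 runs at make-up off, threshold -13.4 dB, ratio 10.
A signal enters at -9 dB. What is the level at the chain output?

-27 dB

Stage 1: 30 dB above -39 dB, reduced 2.5:1 to 12 dB above → -27 dB.
Stage 2: below threshold (-27 ≤ -6); passes unchanged; output -27 dB.
Stage 3: -27 dB ≤ -13.4 dB, so stage 3 doesn't engage; output -27 dB.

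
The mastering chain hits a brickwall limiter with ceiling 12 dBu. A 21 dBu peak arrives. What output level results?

12 dBu

At ∞:1, everything above 12 dBu is held at the ceiling.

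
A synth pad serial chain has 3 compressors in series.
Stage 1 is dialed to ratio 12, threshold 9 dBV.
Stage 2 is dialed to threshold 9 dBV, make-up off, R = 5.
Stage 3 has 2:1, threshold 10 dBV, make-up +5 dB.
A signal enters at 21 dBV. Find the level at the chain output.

Stage 1: overshoot 12 dB → 12/12 = 1 dB → 10 dBV.
Stage 2: 10 dBV is 1 dB over 9 dBV; at 5:1 that becomes 0.2 dB over, giving 9.2 dBV.
Stage 3: 9.2 dBV ≤ 10 dBV, so stage 3 doesn't engage; make-up brings it to 14.2 dBV.

14.2 dBV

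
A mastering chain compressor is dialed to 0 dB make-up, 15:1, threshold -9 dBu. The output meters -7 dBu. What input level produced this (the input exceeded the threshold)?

The compressed level sits -7 − (-9) = 2 dB over threshold.
Undo the ratio: input overshoot = 2 × 15 = 30 dB, giving input = 21 dBu.

21 dBu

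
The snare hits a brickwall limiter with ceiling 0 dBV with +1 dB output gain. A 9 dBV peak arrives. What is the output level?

1 dBV

The limiter clamps the peak to its 0 dBV ceiling.
Output gain then adds 1 dB: 0 + 1 = 1 dBV.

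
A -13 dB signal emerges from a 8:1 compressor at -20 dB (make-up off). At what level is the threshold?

-21 dB

Input is 8 dB above T (since output overshoot × R = input overshoot: (-20 − T)·8 = -13 − T gives T = -21 dB).
Check: -21 + (-13 − (-21))/8 = -21 + 1 = -20 dB. ✓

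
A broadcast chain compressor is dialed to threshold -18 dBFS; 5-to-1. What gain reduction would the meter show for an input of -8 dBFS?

The signal is 10 dB above threshold.
A 5:1 ratio leaves 2 dB of that excess.
Gain reduction = 10 − 2 = 8 dB.

8 dB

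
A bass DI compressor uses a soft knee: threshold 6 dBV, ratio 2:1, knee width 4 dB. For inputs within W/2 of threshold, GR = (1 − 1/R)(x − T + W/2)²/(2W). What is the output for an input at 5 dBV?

x − T + W/2 = 5 − 6 + 2 = 1.
GR = (1 − 1/2) × 1² / 8 = 0.5 × 1 / 8 = 0.0625 dB.
Output = 5 − 0.0625 = 4.9375 dBV.

4.9375 dBV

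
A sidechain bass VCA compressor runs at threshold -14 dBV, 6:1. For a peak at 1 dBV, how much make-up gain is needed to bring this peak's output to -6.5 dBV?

Without make-up, output = threshold + overshoot/6 = -14 + 2.5 = -11.5 dBV.
Gap to target: 5 dB.

5 dB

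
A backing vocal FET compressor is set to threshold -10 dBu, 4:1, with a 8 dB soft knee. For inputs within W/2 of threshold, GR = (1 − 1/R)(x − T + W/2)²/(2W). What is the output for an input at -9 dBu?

x − T + W/2 = -9 − (-10) + 4 = 5.
GR = (1 − 1/4) × 5² / 16 = 0.75 × 25 / 16 = 1.171875 dB.
Output = -9 − 1.171875 = -10.171875 dBu.

-10.171875 dBu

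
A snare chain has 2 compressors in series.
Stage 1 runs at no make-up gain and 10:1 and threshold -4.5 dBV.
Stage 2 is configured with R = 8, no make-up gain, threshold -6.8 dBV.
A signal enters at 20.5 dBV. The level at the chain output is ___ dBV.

-6.2 dBV

Stage 1: overshoot 25 dB → 25/10 = 2.5 dB → -2 dBV.
Stage 2: 4.8 dB above -6.8 dBV, reduced 8:1 to 0.6 dB above → -6.2 dBV.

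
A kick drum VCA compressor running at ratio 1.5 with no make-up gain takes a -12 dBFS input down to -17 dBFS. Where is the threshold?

-27 dBFS

Let T be the threshold. Output overshoot = (input overshoot)/R, so -17 − T = (-12 − T)/1.5.
1.5·(-17 − T) = -12 − T → 0.5·T = -25.5 − (-12) = -13.5.
T = -13.5/0.5 = -27 dBFS.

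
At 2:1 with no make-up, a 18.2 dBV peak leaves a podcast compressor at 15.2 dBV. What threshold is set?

12.2 dBV

Input is 6 dB above T (since output overshoot × R = input overshoot: (15.2 − T)·2 = 18.2 − T gives T = 12.2 dBV).
Check: 12.2 + (18.2 − 12.2)/2 = 12.2 + 3 = 15.2 dBV. ✓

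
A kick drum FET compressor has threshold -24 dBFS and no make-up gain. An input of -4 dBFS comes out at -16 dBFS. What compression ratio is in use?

Input overshoot = -4 − (-24) = 20 dB; output overshoot = -16 − (-24) = 8 dB.
Ratio = 20 / 8 = 2.5.

2.5:1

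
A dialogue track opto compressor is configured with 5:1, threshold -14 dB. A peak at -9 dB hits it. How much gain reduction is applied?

4 dB

The signal is 5 dB above threshold.
A 5:1 ratio leaves 1 dB of that excess.
GR = overshoot in − overshoot out = 5 − 1 = 4 dB.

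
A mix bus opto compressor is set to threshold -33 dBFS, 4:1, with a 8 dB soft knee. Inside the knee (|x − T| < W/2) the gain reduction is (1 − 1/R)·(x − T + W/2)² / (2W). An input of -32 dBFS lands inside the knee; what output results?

x − T + W/2 = -32 − (-33) + 4 = 5.
GR = (1 − 1/4) × 5² / 16 = 0.75 × 25 / 16 = 1.171875 dB.
Output = -32 − 1.171875 = -33.171875 dBFS.

-33.171875 dBFS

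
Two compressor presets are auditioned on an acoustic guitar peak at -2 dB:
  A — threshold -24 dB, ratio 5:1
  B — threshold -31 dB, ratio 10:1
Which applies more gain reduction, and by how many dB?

B, by 8.5 dB

A: overshoot 22 dB → output overshoot 4.4 dB → GR 17.6 dB.
B: overshoot 29 dB → output overshoot 2.9 dB → GR 26.1 dB.
Difference: 8.5 dB in favour of B.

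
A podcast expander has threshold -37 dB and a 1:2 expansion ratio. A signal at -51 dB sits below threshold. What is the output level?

-65 dB

The input is 14 dB below the -37 dB threshold.
A 1:2 expander multiplies undershoot by 2: 14 × 2 = 28 dB below threshold.
Output = -37 − 28 = -65 dB.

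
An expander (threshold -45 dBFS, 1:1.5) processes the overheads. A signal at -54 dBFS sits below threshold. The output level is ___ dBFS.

-58.5 dBFS

The input is 9 dB below the -45 dBFS threshold.
A 1:1.5 expander multiplies undershoot by 1.5: 9 × 1.5 = 13.5 dB below threshold.
Output = -45 − 13.5 = -58.5 dBFS.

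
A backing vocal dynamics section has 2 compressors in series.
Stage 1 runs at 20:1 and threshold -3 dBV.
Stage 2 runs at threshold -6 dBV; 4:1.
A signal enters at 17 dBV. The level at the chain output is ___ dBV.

Stage 1: overshoot 20 dB → 20/20 = 1 dB → -2 dBV.
Stage 2: -2 dBV is 4 dB over -6 dBV; at 4:1 that becomes 1 dB over, giving -5 dBV.

-5 dBV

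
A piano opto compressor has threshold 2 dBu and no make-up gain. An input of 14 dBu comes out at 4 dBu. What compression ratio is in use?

Input overshoot = 14 − 2 = 12 dB; output overshoot = 4 − 2 = 2 dB.
Ratio = 12 / 2 = 6.

6:1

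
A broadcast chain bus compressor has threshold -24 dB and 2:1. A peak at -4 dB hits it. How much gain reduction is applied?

10 dB

The signal is 20 dB above threshold.
A 2:1 ratio leaves 10 dB of that excess.
Gain reduction = 20 − 10 = 10 dB.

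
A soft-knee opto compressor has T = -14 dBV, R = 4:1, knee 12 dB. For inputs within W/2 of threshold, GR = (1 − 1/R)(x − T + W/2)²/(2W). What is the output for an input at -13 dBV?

x − T + W/2 = -13 − (-14) + 6 = 7.
GR = (1 − 1/4) × 7² / 24 = 0.75 × 49 / 24 = 1.53125 dB.
Output = -13 − 1.53125 = -14.53125 dBV.

-14.53125 dBV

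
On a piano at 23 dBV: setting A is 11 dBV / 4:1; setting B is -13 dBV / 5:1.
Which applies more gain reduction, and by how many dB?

B, by 19.8 dB

A: overshoot 12 dB → output overshoot 3 dB → GR 9 dB.
B: overshoot 36 dB → output overshoot 7.2 dB → GR 28.8 dB.
B applies 19.8 dB more gain reduction.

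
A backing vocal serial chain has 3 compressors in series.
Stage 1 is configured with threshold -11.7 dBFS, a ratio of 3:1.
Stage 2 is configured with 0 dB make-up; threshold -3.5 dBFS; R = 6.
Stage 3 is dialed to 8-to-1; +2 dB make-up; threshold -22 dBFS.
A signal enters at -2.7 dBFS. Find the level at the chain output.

Stage 1: 9 dB above -11.7 dBFS, reduced 3:1 to 3 dB above → -8.7 dBFS.
Stage 2: below threshold (-8.7 ≤ -3.5); passes unchanged; output -8.7 dBFS.
Stage 3: -8.7 dBFS is 13.3 dB over -22 dBFS; at 8:1 that becomes 1.6625 dB over, giving -20.3375 dBFS; +2 dB make-up → -18.3375 dBFS.

-18.3375 dBFS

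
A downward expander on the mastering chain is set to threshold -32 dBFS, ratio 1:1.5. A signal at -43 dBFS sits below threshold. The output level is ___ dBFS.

The input is 11 dB below the -32 dBFS threshold.
A 1:1.5 expander multiplies undershoot by 1.5: 11 × 1.5 = 16.5 dB below threshold.
Output = -32 − 16.5 = -48.5 dBFS.

-48.5 dBFS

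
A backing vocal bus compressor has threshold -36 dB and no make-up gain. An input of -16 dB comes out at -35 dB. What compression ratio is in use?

20:1

Input overshoot = -16 − (-36) = 20 dB; output overshoot = -35 − (-36) = 1 dB.
Ratio = 20 / 1 = 20.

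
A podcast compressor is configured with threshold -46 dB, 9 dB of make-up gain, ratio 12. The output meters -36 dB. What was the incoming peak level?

-34 dB

Before make-up, the level was -36 − 9 = -45 dB.
Post-compression overshoot = -45 − (-46) = 1 dB.
Undo the ratio: input overshoot = 1 × 12 = 12 dB, giving input = -34 dB.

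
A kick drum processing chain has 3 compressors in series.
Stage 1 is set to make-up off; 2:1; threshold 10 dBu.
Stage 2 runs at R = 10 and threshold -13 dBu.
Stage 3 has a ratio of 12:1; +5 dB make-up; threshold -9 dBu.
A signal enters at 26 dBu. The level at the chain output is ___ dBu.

Stage 1: 26 dBu is 16 dB over 10 dBu; at 2:1 that becomes 8 dB over, giving 18 dBu.
Stage 2: 18 dBu is 31 dB over -13 dBu; at 10:1 that becomes 3.1 dB over, giving -9.9 dBu.
Stage 3: -9.9 dBu ≤ -9 dBu, so stage 3 doesn't engage; make-up brings it to -4.9 dBu.

-4.9 dBu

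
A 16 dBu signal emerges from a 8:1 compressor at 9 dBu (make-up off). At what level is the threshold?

8 dBu

Gain reduction = 16 − 9 = 7 dB; output overshoot = GR / (R − 1) = 7 / 7 = 1 dB.
Threshold = output − output overshoot = 9 − 1 = 8 dBu.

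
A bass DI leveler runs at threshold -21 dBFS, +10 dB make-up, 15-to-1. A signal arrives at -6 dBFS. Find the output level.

-10 dBFS

Overshoot: -6 − (-21) = 15 dB.
The 15 dB excess becomes 1 dB after 15:1 reduction.
Output = -21 + 1 = -20 dBFS; make-up adds 10 dB, giving -10 dBFS.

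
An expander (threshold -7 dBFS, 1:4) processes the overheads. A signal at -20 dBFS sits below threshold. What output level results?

-59 dBFS

The input is 13 dB below the -7 dBFS threshold.
A 1:4 expander multiplies undershoot by 4: 13 × 4 = 52 dB below threshold.
Output = -7 − 52 = -59 dBFS.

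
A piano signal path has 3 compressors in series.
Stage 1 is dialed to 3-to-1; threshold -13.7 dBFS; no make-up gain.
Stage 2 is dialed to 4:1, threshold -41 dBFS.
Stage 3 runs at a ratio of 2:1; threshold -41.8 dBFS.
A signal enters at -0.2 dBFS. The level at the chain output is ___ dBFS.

-37.425 dBFS

Stage 1: -0.2 dBFS is 13.5 dB over -13.7 dBFS; at 3:1 that becomes 4.5 dB over, giving -9.2 dBFS.
Stage 2: 31.8 dB above -41 dBFS, reduced 4:1 to 7.95 dB above → -33.05 dBFS.
Stage 3: overshoot 8.75 dB → 8.75/2 = 4.375 dB → -37.425 dBFS.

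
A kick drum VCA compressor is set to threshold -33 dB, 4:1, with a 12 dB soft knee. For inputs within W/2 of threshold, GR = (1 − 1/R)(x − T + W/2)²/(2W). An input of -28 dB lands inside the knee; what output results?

x − T + W/2 = -28 − (-33) + 6 = 11.
GR = (1 − 1/4) × 11² / 24 = 0.75 × 121 / 24 = 3.78125 dB.
Output = -28 − 3.78125 = -31.78125 dB.

-31.78125 dB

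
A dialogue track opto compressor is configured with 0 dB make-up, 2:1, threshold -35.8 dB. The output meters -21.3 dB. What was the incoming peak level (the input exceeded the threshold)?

-6.8 dB

The compressed level sits -21.3 − (-35.8) = 14.5 dB over threshold.
Before 2:1 compression the overshoot was 14.5 × 2 = 29 dB, so input = -35.8 + 29 = -6.8 dB.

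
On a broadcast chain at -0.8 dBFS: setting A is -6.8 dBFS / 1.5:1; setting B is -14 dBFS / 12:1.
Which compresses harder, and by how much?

B, by 10.1 dB

A: overshoot 6 dB → output overshoot 4 dB → GR 2 dB.
B: overshoot 13.2 dB → output overshoot 1.1 dB → GR 12.1 dB.
B applies 10.1 dB more gain reduction.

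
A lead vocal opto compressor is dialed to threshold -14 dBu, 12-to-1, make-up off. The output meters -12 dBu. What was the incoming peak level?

10 dBu

The compressed level sits -12 − (-14) = 2 dB over threshold.
Input overshoot = R × output overshoot = 24 dB → input = -14 + 24 = 10 dBu.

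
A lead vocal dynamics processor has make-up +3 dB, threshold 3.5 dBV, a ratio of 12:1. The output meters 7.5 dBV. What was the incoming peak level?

Stripping the +3 dB make-up gives 4.5 dBV at the gain stage.
The compressed level sits 4.5 − 3.5 = 1 dB over threshold.
Before 12:1 compression the overshoot was 1 × 12 = 12 dB, so input = 3.5 + 12 = 15.5 dBV.

15.5 dBV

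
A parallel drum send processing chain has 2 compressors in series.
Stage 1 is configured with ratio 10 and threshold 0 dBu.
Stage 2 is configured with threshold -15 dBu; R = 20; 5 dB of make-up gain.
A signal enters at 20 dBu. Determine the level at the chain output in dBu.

-9.15 dBu

Stage 1: 20 dB above 0 dBu, reduced 10:1 to 2 dB above → 2 dBu.
Stage 2: 2 dBu is 17 dB over -15 dBu; at 20:1 that becomes 0.85 dB over, giving -14.15 dBu; +5 dB make-up → -9.15 dBu.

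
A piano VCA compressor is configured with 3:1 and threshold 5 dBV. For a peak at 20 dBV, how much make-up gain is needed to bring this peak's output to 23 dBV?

13 dB

The peak compresses to 5 + 15/3 = 10 dBV.
To reach 23 dBV requires 23 − 10 = 13 dB of make-up.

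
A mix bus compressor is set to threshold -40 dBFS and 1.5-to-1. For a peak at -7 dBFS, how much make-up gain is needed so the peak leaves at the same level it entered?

11 dB

Without make-up, output = threshold + overshoot/1.5 = -40 + 22 = -18 dBFS.
Gap to target: 11 dB.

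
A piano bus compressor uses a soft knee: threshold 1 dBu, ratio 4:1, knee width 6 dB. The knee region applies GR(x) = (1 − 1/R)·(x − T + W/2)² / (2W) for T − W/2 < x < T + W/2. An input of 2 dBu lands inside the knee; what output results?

x − T + W/2 = 2 − 1 + 3 = 4.
GR = (1 − 1/4) × 4² / 12 = 0.75 × 16 / 12 = 1 dB.
Output = 2 − 1 = 1 dBu.

1 dBu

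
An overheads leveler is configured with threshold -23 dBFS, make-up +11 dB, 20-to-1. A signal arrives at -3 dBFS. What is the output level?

-3 dBFS sits 20 dB over threshold.
The 20 dB excess becomes 1 dB after 20:1 reduction.
Output = -23 + 1 = -22 dBFS; make-up adds 11 dB, giving -11 dBFS.

-11 dBFS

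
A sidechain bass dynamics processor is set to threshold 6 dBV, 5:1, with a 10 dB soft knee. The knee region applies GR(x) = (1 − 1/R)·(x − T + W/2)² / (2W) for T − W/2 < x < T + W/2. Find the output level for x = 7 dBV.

5.56 dBV

x − T + W/2 = 7 − 6 + 5 = 6.
GR = (1 − 1/5) × 6² / 20 = 0.8 × 36 / 20 = 1.44 dB.
Output = 7 − 1.44 = 5.56 dBV.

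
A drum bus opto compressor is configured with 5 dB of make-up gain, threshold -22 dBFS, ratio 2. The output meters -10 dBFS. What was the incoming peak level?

Before make-up, the level was -10 − 5 = -15 dBFS.
That's 7 dB above the -22 dBFS threshold.
Before 2:1 compression the overshoot was 7 × 2 = 14 dB, so input = -22 + 14 = -8 dBFS.

-8 dBFS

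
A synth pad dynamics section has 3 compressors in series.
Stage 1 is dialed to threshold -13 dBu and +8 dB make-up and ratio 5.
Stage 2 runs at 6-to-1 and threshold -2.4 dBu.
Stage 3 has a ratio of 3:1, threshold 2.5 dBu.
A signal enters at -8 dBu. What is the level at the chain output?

-4 dBu

Stage 1: overshoot 5 dB → 5/5 = 1 dB → -12 dBu; +8 dB make-up → -4 dBu.
Stage 2: -4 dBu is at or below the -2.4 dBu threshold — no compression; output -4 dBu.
Stage 3: -4 dBu is at or below the 2.5 dBu threshold — no compression; output -4 dBu.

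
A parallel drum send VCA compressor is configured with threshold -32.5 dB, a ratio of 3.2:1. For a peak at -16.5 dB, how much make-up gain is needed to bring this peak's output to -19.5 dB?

8 dB

Without make-up, output = threshold + overshoot/3.2 = -32.5 + 5 = -27.5 dB.
Gap to target: 8 dB.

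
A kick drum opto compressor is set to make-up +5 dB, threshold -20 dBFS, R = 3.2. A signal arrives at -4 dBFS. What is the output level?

-4 dBFS sits 16 dB over threshold.
3.2:1 compression reduces that to 16/3.2 = 5 dB over.
So the level is -20 + 5 = -15 dBFS; make-up adds 5 dB, giving -10 dBFS.

-10 dBFS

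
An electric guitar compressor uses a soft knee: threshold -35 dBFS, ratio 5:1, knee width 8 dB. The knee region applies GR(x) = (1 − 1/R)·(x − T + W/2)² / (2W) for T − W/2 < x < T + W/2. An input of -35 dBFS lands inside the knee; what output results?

-35.8 dBFS

x − T + W/2 = -35 − (-35) + 4 = 4.
GR = (1 − 1/5) × 4² / 16 = 0.8 × 16 / 16 = 0.8 dB.
Output = -35 − 0.8 = -35.8 dBFS.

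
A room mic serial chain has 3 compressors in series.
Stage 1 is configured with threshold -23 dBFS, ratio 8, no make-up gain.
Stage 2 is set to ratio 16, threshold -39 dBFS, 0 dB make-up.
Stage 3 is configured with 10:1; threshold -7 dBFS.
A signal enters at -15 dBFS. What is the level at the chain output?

-37.9375 dBFS

Stage 1: -15 dBFS is 8 dB over -23 dBFS; at 8:1 that becomes 1 dB over, giving -22 dBFS.
Stage 2: overshoot 17 dB → 17/16 = 1.0625 dB → -37.9375 dBFS.
Stage 3: -37.9375 dBFS is at or below the -7 dBFS threshold — no compression; output -37.9375 dBFS.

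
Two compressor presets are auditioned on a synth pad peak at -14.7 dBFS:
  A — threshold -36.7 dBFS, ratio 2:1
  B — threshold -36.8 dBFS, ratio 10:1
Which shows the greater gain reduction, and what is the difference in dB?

B, by 8.89 dB

A: GR = 22 − 22/2 = 11 dB.
B: GR = 22.1 − 22.1/10 = 19.89 dB.
B reduces 8.89 dB more.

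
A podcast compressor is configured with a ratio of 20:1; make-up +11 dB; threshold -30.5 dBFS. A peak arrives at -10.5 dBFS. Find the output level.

-10.5 dBFS sits 20 dB over threshold.
20:1 compression reduces that to 20/20 = 1 dB over.
Output = -30.5 + 1 = -29.5 dBFS; make-up adds 11 dB, giving -18.5 dBFS.

-18.5 dBFS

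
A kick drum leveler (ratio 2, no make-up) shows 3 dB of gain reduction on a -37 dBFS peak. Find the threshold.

Let T be the threshold. Output overshoot = (input overshoot)/R, so -40 − T = (-37 − T)/2.
2·(-40 − T) = -37 − T → 1·T = -80 − (-37) = -43.
T = -43/1 = -43 dBFS.

-43 dBFS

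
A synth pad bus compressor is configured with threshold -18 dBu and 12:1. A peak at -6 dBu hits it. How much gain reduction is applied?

-6 dBu exceeds the threshold by 12 dB.
At 12:1, output sits 12/12 = 1 dB above threshold.
GR = overshoot in − overshoot out = 12 − 1 = 11 dB.

11 dB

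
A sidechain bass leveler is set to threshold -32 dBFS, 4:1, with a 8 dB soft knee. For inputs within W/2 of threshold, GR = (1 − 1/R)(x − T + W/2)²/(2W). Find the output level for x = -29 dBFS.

x − T + W/2 = -29 − (-32) + 4 = 7.
GR = (1 − 1/4) × 7² / 16 = 0.75 × 49 / 16 = 2.296875 dB.
Output = -29 − 2.296875 = -31.296875 dBFS.

-31.296875 dBFS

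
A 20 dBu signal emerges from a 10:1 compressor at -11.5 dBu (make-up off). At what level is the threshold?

-15 dBu

Input is 35 dB above T (since output overshoot × R = input overshoot: (-11.5 − T)·10 = 20 − T gives T = -15 dBu).
Check: -15 + (20 − (-15))/10 = -15 + 3.5 = -11.5 dBu. ✓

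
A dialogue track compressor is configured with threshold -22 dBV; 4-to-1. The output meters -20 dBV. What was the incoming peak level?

-14 dBV

Post-compression overshoot = -20 − (-22) = 2 dB.
Before 4:1 compression the overshoot was 2 × 4 = 8 dB, so input = -22 + 8 = -14 dBV.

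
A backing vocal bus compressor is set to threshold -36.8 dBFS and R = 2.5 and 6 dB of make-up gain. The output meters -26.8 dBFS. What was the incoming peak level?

-26.8 dBFS

Stripping the +6 dB make-up gives -32.8 dBFS at the gain stage.
Post-compression overshoot = -32.8 − (-36.8) = 4 dB.
Before 2.5:1 compression the overshoot was 4 × 2.5 = 10 dB, so input = -36.8 + 10 = -26.8 dBFS.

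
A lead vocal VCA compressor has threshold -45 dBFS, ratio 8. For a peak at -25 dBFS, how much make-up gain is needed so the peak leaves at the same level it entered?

Without make-up, output = threshold + overshoot/8 = -45 + 2.5 = -42.5 dBFS.
Gap to target: 17.5 dB.

17.5 dB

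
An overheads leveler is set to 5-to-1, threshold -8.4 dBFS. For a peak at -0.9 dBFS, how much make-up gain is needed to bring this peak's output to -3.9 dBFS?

Overshoot 7.5 dB → 7.5/5 = 1.5 dB after compression, so the compressed level is -8.4 + 1.5 = -6.9 dBFS.
Make-up = target − compressed = -3.9 − (-6.9) = 3 dB.

3 dB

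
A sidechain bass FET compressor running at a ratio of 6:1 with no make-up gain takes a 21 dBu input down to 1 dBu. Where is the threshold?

-3 dBu

Let T be the threshold. Output overshoot = (input overshoot)/R, so 1 − T = (21 − T)/6.
6·(1 − T) = 21 − T → 5·T = 6 − 21 = -15.
T = -15/5 = -3 dBu.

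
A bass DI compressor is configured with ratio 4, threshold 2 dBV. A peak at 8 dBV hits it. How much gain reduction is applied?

The signal is 6 dB above threshold.
At 4:1, output sits 6/4 = 1.5 dB above threshold.
Gain reduction = 6 − 1.5 = 4.5 dB.

4.5 dB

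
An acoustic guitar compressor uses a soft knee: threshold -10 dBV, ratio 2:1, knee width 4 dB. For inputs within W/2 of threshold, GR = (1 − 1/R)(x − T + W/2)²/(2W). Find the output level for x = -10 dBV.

x − T + W/2 = -10 − (-10) + 2 = 2.
GR = (1 − 1/2) × 2² / 8 = 0.5 × 4 / 8 = 0.25 dB.
Output = -10 − 0.25 = -10.25 dBV.

-10.25 dBV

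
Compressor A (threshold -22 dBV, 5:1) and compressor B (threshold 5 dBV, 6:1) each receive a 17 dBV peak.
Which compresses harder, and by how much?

A: overshoot 39 dB → output overshoot 7.8 dB → GR 31.2 dB.
B: overshoot 12 dB → output overshoot 2 dB → GR 10 dB.
A applies 21.2 dB more gain reduction.

A, by 21.2 dB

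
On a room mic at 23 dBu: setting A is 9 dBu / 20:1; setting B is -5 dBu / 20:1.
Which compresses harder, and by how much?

A: overshoot 14 dB → output overshoot 0.7 dB → GR 13.3 dB.
B: overshoot 28 dB → output overshoot 1.4 dB → GR 26.6 dB.
B reduces 13.3 dB more.

B, by 13.3 dB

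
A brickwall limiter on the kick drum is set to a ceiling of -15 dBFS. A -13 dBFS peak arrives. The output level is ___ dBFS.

-15 dBFS

The limiter clamps the peak to its -15 dBFS ceiling.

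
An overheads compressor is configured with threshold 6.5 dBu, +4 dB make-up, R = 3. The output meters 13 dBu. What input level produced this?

Remove make-up: 13 − 4 = 9 dBu.
That's 2.5 dB above the 6.5 dBu threshold.
Before 3:1 compression the overshoot was 2.5 × 3 = 7.5 dB, so input = 6.5 + 7.5 = 14 dBu.

14 dBu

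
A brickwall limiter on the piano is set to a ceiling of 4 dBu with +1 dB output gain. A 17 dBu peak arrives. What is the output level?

At ∞:1, everything above 4 dBu is held at the ceiling.
Output gain then adds 1 dB: 4 + 1 = 5 dBu.

5 dBu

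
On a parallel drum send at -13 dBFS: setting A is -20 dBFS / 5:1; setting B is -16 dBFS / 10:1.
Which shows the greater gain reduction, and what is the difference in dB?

A: 7 dB over, compressed to 1.4 dB over, so 5.6 dB of GR.
B: 3 dB over, compressed to 0.3 dB over, so 2.7 dB of GR.
Difference: 2.9 dB in favour of A.

A, by 2.9 dB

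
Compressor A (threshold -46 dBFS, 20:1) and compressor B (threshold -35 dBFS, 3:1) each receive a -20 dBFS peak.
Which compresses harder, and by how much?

A, by 14.7 dB

A: 26 dB over, compressed to 1.3 dB over, so 24.7 dB of GR.
B: 15 dB over, compressed to 5 dB over, so 10 dB of GR.
A reduces 14.7 dB more.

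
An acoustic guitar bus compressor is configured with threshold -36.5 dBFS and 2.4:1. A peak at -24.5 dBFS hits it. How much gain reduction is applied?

7 dB

-24.5 dBFS exceeds the threshold by 12 dB.
At 2.4:1, output sits 12/2.4 = 5 dB above threshold.
So the signal is attenuated by 12 − 5 = 7 dB.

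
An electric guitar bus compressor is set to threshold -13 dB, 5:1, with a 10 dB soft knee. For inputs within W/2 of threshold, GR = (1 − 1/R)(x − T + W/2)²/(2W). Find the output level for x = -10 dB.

-12.56 dB

x − T + W/2 = -10 − (-13) + 5 = 8.
GR = (1 − 1/5) × 8² / 20 = 0.8 × 64 / 20 = 2.56 dB.
Output = -10 − 2.56 = -12.56 dB.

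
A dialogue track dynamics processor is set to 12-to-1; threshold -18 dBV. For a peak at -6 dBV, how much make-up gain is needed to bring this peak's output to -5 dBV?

12 dB

The peak compresses to -18 + 12/12 = -17 dBV.
To reach -5 dBV requires -5 − (-17) = 12 dB of make-up.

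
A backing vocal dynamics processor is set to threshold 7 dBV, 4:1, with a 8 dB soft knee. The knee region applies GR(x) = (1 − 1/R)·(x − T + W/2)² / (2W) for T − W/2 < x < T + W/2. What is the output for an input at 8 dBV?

x − T + W/2 = 8 − 7 + 4 = 5.
GR = (1 − 1/4) × 5² / 16 = 0.75 × 25 / 16 = 1.171875 dB.
Output = 8 − 1.171875 = 6.828125 dBV.

6.828125 dBV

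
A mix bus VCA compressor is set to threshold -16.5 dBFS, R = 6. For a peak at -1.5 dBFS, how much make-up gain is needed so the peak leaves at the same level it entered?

Without make-up, output = threshold + overshoot/6 = -16.5 + 2.5 = -14 dBFS.
Gap to target: 12.5 dB.

12.5 dB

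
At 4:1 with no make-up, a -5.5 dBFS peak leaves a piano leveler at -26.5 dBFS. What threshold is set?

-33.5 dBFS

Input is 28 dB above T (since output overshoot × R = input overshoot: (-26.5 − T)·4 = -5.5 − T gives T = -33.5 dBFS).
Check: -33.5 + (-5.5 − (-33.5))/4 = -33.5 + 7 = -26.5 dBFS. ✓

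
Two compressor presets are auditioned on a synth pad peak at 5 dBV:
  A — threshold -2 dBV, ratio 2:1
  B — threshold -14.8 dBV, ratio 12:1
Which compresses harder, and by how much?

B, by 14.65 dB

A: 7 dB over, compressed to 3.5 dB over, so 3.5 dB of GR.
B: 19.8 dB over, compressed to 1.65 dB over, so 18.15 dB of GR.
B applies 14.65 dB more gain reduction.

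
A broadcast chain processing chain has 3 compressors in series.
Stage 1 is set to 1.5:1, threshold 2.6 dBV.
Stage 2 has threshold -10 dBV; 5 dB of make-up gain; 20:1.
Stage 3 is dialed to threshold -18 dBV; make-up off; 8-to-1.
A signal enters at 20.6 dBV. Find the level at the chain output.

-16.22125 dBV

Stage 1: 18 dB above 2.6 dBV, reduced 1.5:1 to 12 dB above → 14.6 dBV.
Stage 2: overshoot 24.6 dB → 24.6/20 = 1.23 dB → -8.77 dBV; +5 dB make-up → -3.77 dBV.
Stage 3: -3.77 dBV is 14.23 dB over -18 dBV; at 8:1 that becomes 1.77875 dB over, giving -16.22125 dBV.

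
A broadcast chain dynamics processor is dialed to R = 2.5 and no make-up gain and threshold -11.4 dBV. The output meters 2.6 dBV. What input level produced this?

23.6 dBV

That's 14 dB above the -11.4 dBV threshold.
Before 2.5:1 compression the overshoot was 14 × 2.5 = 35 dB, so input = -11.4 + 35 = 23.6 dBV.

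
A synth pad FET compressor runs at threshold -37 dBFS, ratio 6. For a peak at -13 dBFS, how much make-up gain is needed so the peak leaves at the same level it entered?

20 dB

The peak compresses to -37 + 24/6 = -33 dBFS.
To reach -13 dBFS requires -13 − (-33) = 20 dB of make-up.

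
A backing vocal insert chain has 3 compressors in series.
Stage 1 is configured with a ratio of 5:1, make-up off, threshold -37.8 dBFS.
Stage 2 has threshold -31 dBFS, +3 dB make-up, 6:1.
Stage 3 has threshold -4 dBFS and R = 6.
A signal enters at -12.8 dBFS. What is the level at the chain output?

-29.8 dBFS

Stage 1: -12.8 dBFS is 25 dB over -37.8 dBFS; at 5:1 that becomes 5 dB over, giving -32.8 dBFS.
Stage 2: -32.8 dBFS is at or below the -31 dBFS threshold — no compression; make-up brings it to -29.8 dBFS.
Stage 3: below threshold (-29.8 ≤ -4); passes unchanged; output -29.8 dBFS.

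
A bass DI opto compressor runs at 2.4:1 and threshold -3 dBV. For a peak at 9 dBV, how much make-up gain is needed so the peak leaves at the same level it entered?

The peak compresses to -3 + 12/2.4 = 2 dBV.
To reach 9 dBV requires 9 − 2 = 7 dB of make-up.

7 dB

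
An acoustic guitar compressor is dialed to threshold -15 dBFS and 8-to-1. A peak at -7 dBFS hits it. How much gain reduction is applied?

The signal is 8 dB above threshold.
After 8:1 compression the overshoot becomes 8/8 = 1 dB.
Gain reduction = 8 − 1 = 7 dB.

7 dB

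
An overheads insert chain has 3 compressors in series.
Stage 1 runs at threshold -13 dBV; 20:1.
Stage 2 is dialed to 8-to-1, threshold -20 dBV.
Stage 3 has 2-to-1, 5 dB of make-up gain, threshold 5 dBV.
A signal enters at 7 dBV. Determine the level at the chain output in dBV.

-14 dBV

Stage 1: 20 dB above -13 dBV, reduced 20:1 to 1 dB above → -12 dBV.
Stage 2: -12 dBV is 8 dB over -20 dBV; at 8:1 that becomes 1 dB over, giving -19 dBV.
Stage 3: -19 dBV ≤ 5 dBV, so stage 3 doesn't engage; make-up brings it to -14 dBV.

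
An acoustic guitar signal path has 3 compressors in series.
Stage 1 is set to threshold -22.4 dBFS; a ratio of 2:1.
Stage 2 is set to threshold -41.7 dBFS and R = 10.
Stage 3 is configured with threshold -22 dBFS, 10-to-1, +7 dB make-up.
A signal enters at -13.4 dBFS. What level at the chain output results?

Stage 1: -13.4 dBFS is 9 dB over -22.4 dBFS; at 2:1 that becomes 4.5 dB over, giving -17.9 dBFS.
Stage 2: -17.9 dBFS is 23.8 dB over -41.7 dBFS; at 10:1 that becomes 2.38 dB over, giving -39.32 dBFS.
Stage 3: -39.32 dBFS is at or below the -22 dBFS threshold — no compression; make-up brings it to -32.32 dBFS.

-32.32 dBFS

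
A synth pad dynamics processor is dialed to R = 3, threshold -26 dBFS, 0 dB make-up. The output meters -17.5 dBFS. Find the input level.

The compressed level sits -17.5 − (-26) = 8.5 dB over threshold.
Undo the ratio: input overshoot = 8.5 × 3 = 25.5 dB, giving input = -0.5 dBFS.

-0.5 dBFS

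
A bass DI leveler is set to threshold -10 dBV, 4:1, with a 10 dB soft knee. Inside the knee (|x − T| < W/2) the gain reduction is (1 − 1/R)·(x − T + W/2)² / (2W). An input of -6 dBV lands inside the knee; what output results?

x − T + W/2 = -6 − (-10) + 5 = 9.
GR = (1 − 1/4) × 9² / 20 = 0.75 × 81 / 20 = 3.0375 dB.
Output = -6 − 3.0375 = -9.0375 dBV.

-9.0375 dBV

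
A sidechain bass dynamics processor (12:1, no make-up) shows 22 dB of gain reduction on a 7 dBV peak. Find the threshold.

Gain reduction = 7 − (-15) = 22 dB; output overshoot = GR / (R − 1) = 22 / 11 = 2 dB.
Threshold = output − output overshoot = -15 − 2 = -17 dBV.

-17 dBV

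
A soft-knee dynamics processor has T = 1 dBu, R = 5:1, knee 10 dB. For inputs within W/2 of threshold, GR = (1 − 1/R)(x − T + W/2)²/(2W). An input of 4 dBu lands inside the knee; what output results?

x − T + W/2 = 4 − 1 + 5 = 8.
GR = (1 − 1/5) × 8² / 20 = 0.8 × 64 / 20 = 2.56 dB.
Output = 4 − 2.56 = 1.44 dBu.

1.44 dBu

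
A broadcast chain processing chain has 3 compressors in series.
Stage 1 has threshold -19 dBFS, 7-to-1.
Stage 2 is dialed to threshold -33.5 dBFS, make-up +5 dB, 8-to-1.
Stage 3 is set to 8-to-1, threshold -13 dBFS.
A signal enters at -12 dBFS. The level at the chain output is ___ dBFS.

Stage 1: 7 dB above -19 dBFS, reduced 7:1 to 1 dB above → -18 dBFS.
Stage 2: overshoot 15.5 dB → 15.5/8 = 1.9375 dB → -31.5625 dBFS; +5 dB make-up → -26.5625 dBFS.
Stage 3: -26.5625 dBFS is at or below the -13 dBFS threshold — no compression; output -26.5625 dBFS.

-26.5625 dBFS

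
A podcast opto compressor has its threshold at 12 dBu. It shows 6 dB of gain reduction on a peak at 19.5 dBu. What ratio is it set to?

Input overshoot = 19.5 − 12 = 7.5 dB.
Output overshoot = 7.5 − 6 = 1.5 dB.
Ratio = input overshoot / output overshoot = 7.5 / 1.5 = 5.

5:1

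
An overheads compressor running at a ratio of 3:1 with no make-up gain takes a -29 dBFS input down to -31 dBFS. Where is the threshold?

-32 dBFS

Let T be the threshold. Output overshoot = (input overshoot)/R, so -31 − T = (-29 − T)/3.
3·(-31 − T) = -29 − T → 2·T = -93 − (-29) = -64.
T = -64/2 = -32 dBFS.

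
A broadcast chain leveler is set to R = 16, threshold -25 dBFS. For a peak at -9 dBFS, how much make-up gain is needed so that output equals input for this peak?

The peak compresses to -25 + 16/16 = -24 dBFS.
To reach -9 dBFS requires -9 − (-24) = 15 dB of make-up.

15 dB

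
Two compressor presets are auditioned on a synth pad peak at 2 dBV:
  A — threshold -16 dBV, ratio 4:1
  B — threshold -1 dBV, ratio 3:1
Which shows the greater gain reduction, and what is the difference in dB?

A, by 11.5 dB

A: GR = 18 − 18/4 = 13.5 dB.
B: GR = 3 − 3/3 = 2 dB.
A reduces 11.5 dB more.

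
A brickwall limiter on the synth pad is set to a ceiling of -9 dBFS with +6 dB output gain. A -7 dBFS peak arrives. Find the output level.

At ∞:1, everything above -9 dBFS is held at the ceiling.
Output gain then adds 6 dB: -9 + 6 = -3 dBFS.

-3 dBFS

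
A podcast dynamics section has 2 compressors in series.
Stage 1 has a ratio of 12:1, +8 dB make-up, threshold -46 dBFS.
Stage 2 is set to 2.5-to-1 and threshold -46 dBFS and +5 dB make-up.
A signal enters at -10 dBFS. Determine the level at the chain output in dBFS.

Stage 1: overshoot 36 dB → 36/12 = 3 dB → -43 dBFS; +8 dB make-up → -35 dBFS.
Stage 2: 11 dB above -46 dBFS, reduced 2.5:1 to 4.4 dB above → -41.6 dBFS; +5 dB make-up → -36.6 dBFS.

-36.6 dBFS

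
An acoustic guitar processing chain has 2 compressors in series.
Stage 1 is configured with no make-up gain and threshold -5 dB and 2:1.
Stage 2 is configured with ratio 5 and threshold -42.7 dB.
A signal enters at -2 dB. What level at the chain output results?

-34.86 dB

Stage 1: 3 dB above -5 dB, reduced 2:1 to 1.5 dB above → -3.5 dB.
Stage 2: 39.2 dB above -42.7 dB, reduced 5:1 to 7.84 dB above → -34.86 dB.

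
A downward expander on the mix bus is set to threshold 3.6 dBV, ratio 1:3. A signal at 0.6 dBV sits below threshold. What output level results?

The input is 3 dB below the 3.6 dBV threshold.
A 1:3 expander multiplies undershoot by 3: 3 × 3 = 9 dB below threshold.
Output = 3.6 − 9 = -5.4 dBV.

-5.4 dBV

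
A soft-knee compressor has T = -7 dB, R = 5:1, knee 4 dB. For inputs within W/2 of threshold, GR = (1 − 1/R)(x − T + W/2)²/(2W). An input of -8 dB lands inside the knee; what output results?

x − T + W/2 = -8 − (-7) + 2 = 1.
GR = (1 − 1/5) × 1² / 8 = 0.8 × 1 / 8 = 0.1 dB.
Output = -8 − 0.1 = -8.1 dB.

-8.1 dB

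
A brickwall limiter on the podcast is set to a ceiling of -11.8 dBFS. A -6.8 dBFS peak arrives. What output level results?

-11.8 dBFS

A brickwall limiter is an ∞:1 compressor: any input above the ceiling is clamped to -11.8 dBFS.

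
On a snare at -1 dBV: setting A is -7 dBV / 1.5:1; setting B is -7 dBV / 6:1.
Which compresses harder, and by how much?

A: GR = 6 − 6/1.5 = 2 dB.
B: GR = 6 − 6/6 = 5 dB.
B applies 3 dB more gain reduction.

B, by 3 dB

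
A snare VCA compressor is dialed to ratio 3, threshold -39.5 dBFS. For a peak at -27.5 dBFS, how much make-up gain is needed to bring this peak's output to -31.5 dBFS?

Overshoot 12 dB → 12/3 = 4 dB after compression, so the compressed level is -39.5 + 4 = -35.5 dBFS.
Make-up = target − compressed = -31.5 − (-35.5) = 4 dB.

4 dB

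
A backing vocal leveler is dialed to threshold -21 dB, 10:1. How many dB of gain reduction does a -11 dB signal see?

Overshoot = -11 − (-21) = 10 dB.
After 10:1 compression the overshoot becomes 10/10 = 1 dB.
Gain reduction = 10 − 1 = 9 dB.

9 dB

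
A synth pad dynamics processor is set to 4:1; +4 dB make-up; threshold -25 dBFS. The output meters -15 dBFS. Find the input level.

Stripping the +4 dB make-up gives -19 dBFS at the gain stage.
That's 6 dB above the -25 dBFS threshold.
Before 4:1 compression the overshoot was 6 × 4 = 24 dB, so input = -25 + 24 = -1 dBFS.

-1 dBFS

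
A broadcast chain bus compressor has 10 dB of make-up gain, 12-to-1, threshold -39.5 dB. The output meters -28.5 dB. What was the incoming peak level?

-27.5 dB

Remove make-up: -28.5 − 10 = -38.5 dB.
Post-compression overshoot = -38.5 − (-39.5) = 1 dB.
Before 12:1 compression the overshoot was 1 × 12 = 12 dB, so input = -39.5 + 12 = -27.5 dB.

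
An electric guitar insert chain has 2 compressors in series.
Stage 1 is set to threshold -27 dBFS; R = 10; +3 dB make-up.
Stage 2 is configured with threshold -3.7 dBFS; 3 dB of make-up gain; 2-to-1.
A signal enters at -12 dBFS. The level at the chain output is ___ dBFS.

Stage 1: 15 dB above -27 dBFS, reduced 10:1 to 1.5 dB above → -25.5 dBFS; +3 dB make-up → -22.5 dBFS.
Stage 2: -22.5 dBFS ≤ -3.7 dBFS, so stage 2 doesn't engage; make-up brings it to -19.5 dBFS.

-19.5 dBFS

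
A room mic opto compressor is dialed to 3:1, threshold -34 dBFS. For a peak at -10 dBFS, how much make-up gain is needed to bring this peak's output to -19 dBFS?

7 dB

Overshoot 24 dB → 24/3 = 8 dB after compression, so the compressed level is -34 + 8 = -26 dBFS.
Make-up = target − compressed = -19 − (-26) = 7 dB.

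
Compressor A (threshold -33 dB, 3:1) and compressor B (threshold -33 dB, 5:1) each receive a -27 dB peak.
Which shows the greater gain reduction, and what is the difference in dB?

A: overshoot 6 dB → output overshoot 2 dB → GR 4 dB.
B: overshoot 6 dB → output overshoot 1.2 dB → GR 4.8 dB.
B reduces 0.8 dB more.

B, by 0.8 dB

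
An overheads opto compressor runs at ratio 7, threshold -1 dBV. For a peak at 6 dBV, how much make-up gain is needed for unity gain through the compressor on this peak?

6 dB

Overshoot 7 dB → 7/7 = 1 dB after compression, so the compressed level is -1 + 1 = 0 dBV.
Make-up = target − compressed = 6 − 0 = 6 dB.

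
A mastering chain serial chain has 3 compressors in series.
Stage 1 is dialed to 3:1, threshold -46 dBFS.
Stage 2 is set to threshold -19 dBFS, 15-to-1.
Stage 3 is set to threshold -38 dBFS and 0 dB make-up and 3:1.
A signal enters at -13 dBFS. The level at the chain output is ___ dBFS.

-37 dBFS

Stage 1: -13 dBFS is 33 dB over -46 dBFS; at 3:1 that becomes 11 dB over, giving -35 dBFS.
Stage 2: below threshold (-35 ≤ -19); passes unchanged; output -35 dBFS.
Stage 3: overshoot 3 dB → 3/3 = 1 dB → -37 dBFS.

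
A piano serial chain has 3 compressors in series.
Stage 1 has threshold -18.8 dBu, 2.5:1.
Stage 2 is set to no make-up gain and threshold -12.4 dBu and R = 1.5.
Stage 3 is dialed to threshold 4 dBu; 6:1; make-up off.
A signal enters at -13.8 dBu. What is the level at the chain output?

-16.8 dBu

Stage 1: -13.8 dBu is 5 dB over -18.8 dBu; at 2.5:1 that becomes 2 dB over, giving -16.8 dBu.
Stage 2: -16.8 dBu is at or below the -12.4 dBu threshold — no compression; output -16.8 dBu.
Stage 3: -16.8 dBu is at or below the 4 dBu threshold — no compression; output -16.8 dBu.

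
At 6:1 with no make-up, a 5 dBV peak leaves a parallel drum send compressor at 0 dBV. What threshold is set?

-1 dBV

Input is 6 dB above T (since output overshoot × R = input overshoot: (0 − T)·6 = 5 − T gives T = -1 dBV).
Check: -1 + (5 − (-1))/6 = -1 + 1 = 0 dBV. ✓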